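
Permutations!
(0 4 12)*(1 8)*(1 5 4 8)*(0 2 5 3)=(0 8 3)(2 5 4 12)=[8, 1, 5, 0, 12, 4, 6, 7, 3, 9, 10, 11, 2]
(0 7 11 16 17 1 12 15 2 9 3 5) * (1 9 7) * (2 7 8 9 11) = (0 1 12 15 7 2 8 9 3 5)(11 16 17) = [1, 12, 8, 5, 4, 0, 6, 2, 9, 3, 10, 16, 15, 13, 14, 7, 17, 11]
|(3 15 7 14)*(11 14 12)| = 6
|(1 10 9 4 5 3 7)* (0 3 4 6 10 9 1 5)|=20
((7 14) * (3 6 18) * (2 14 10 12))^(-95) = ((2 14 7 10 12)(3 6 18))^(-95) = (3 6 18)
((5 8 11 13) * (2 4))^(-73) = ((2 4)(5 8 11 13))^(-73) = (2 4)(5 13 11 8)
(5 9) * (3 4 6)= (3 4 6)(5 9)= [0, 1, 2, 4, 6, 9, 3, 7, 8, 5]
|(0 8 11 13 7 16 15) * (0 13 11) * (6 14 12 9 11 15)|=|(0 8)(6 14 12 9 11 15 13 7 16)|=18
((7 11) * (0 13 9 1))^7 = ((0 13 9 1)(7 11))^7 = (0 1 9 13)(7 11)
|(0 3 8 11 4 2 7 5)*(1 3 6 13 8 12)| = |(0 6 13 8 11 4 2 7 5)(1 3 12)| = 9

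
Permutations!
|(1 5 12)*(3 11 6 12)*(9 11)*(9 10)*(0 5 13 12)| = |(0 5 3 10 9 11 6)(1 13 12)| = 21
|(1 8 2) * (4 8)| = |(1 4 8 2)| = 4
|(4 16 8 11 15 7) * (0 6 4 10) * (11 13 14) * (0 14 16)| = 15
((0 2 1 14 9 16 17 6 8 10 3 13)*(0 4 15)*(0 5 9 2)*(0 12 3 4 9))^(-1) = ((0 12 3 13 9 16 17 6 8 10 4 15 5)(1 14 2))^(-1) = (0 5 15 4 10 8 6 17 16 9 13 3 12)(1 2 14)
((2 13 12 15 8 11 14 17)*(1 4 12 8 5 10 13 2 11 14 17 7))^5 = (1 10)(4 13)(5 7)(8 12)(11 17)(14 15)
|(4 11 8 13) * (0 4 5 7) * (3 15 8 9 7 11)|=10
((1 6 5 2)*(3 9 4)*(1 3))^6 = (1 4 9 3 2 5 6)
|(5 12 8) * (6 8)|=|(5 12 6 8)|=4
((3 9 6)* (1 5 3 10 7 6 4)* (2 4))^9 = (10)(1 9)(2 5)(3 4)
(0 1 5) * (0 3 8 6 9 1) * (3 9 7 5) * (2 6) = [0, 3, 6, 8, 4, 9, 7, 5, 2, 1] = (1 3 8 2 6 7 5 9)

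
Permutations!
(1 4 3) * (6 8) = (1 4 3)(6 8) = [0, 4, 2, 1, 3, 5, 8, 7, 6]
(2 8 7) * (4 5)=(2 8 7)(4 5)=[0, 1, 8, 3, 5, 4, 6, 2, 7]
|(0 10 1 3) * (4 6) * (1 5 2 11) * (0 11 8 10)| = |(1 3 11)(2 8 10 5)(4 6)| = 12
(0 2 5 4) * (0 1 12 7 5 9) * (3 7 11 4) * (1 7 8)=(0 2 9)(1 12 11 4 7 5 3 8)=[2, 12, 9, 8, 7, 3, 6, 5, 1, 0, 10, 4, 11]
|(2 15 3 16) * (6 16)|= |(2 15 3 6 16)|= 5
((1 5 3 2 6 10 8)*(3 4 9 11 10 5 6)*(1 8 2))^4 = ((1 6 5 4 9 11 10 2 3))^4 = (1 9 3 4 2 5 10 6 11)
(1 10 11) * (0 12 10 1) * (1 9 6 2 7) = (0 12 10 11)(1 9 6 2 7) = [12, 9, 7, 3, 4, 5, 2, 1, 8, 6, 11, 0, 10]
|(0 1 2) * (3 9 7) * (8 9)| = 12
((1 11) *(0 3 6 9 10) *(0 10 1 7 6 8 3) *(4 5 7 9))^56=(1 9 11)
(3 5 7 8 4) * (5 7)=[0, 1, 2, 7, 3, 5, 6, 8, 4]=(3 7 8 4)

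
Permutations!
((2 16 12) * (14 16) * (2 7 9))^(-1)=(2 9 7 12 16 14)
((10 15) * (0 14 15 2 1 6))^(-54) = ((0 14 15 10 2 1 6))^(-54) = (0 15 2 6 14 10 1)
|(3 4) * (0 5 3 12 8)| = 6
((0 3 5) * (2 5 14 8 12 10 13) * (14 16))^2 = (0 16 8 10 2)(3 14 12 13 5)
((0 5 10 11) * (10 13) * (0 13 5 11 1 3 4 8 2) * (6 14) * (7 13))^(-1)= (0 2 8 4 3 1 10 13 7 11)(6 14)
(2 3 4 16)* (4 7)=[0, 1, 3, 7, 16, 5, 6, 4, 8, 9, 10, 11, 12, 13, 14, 15, 2]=(2 3 7 4 16)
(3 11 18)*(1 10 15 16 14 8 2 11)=(1 10 15 16 14 8 2 11 18 3)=[0, 10, 11, 1, 4, 5, 6, 7, 2, 9, 15, 18, 12, 13, 8, 16, 14, 17, 3]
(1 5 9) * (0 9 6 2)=(0 9 1 5 6 2)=[9, 5, 0, 3, 4, 6, 2, 7, 8, 1]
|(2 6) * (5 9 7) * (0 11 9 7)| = 6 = |(0 11 9)(2 6)(5 7)|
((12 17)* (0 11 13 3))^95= ((0 11 13 3)(12 17))^95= (0 3 13 11)(12 17)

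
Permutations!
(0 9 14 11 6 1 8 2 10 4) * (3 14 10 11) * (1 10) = (0 9 1 8 2 11 6 10 4)(3 14) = [9, 8, 11, 14, 0, 5, 10, 7, 2, 1, 4, 6, 12, 13, 3]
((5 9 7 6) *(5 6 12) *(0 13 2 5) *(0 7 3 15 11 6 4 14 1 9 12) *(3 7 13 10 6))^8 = ((0 10 6 4 14 1 9 7)(2 5 12 13)(3 15 11))^8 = (3 11 15)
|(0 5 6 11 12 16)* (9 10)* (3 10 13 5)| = |(0 3 10 9 13 5 6 11 12 16)| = 10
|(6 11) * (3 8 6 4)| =|(3 8 6 11 4)| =5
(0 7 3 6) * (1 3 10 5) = (0 7 10 5 1 3 6) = [7, 3, 2, 6, 4, 1, 0, 10, 8, 9, 5]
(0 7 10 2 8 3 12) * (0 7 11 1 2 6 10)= (0 11 1 2 8 3 12 7)(6 10)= [11, 2, 8, 12, 4, 5, 10, 0, 3, 9, 6, 1, 7]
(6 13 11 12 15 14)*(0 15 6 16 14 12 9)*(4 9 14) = (0 15 12 6 13 11 14 16 4 9) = [15, 1, 2, 3, 9, 5, 13, 7, 8, 0, 10, 14, 6, 11, 16, 12, 4]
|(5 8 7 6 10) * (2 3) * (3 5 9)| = |(2 5 8 7 6 10 9 3)| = 8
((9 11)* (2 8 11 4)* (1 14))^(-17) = ((1 14)(2 8 11 9 4))^(-17) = (1 14)(2 9 8 4 11)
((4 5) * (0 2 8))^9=(8)(4 5)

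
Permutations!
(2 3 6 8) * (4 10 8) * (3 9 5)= (2 9 5 3 6 4 10 8)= [0, 1, 9, 6, 10, 3, 4, 7, 2, 5, 8]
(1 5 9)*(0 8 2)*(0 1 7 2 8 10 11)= (0 10 11)(1 5 9 7 2)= [10, 5, 1, 3, 4, 9, 6, 2, 8, 7, 11, 0]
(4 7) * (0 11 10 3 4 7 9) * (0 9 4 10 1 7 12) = [11, 7, 2, 10, 4, 5, 6, 12, 8, 9, 3, 1, 0] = (0 11 1 7 12)(3 10)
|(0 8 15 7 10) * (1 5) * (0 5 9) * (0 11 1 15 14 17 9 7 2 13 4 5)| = 45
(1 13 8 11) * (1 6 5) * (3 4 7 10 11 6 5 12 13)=(1 3 4 7 10 11 5)(6 12 13 8)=[0, 3, 2, 4, 7, 1, 12, 10, 6, 9, 11, 5, 13, 8]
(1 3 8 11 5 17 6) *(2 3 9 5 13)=(1 9 5 17 6)(2 3 8 11 13)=[0, 9, 3, 8, 4, 17, 1, 7, 11, 5, 10, 13, 12, 2, 14, 15, 16, 6]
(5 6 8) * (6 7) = (5 7 6 8) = [0, 1, 2, 3, 4, 7, 8, 6, 5]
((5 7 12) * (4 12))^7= ((4 12 5 7))^7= (4 7 5 12)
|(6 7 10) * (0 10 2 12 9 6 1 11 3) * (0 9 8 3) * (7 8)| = |(0 10 1 11)(2 12 7)(3 9 6 8)| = 12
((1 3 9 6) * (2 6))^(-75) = (9)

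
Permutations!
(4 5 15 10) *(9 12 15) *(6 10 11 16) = (4 5 9 12 15 11 16 6 10) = [0, 1, 2, 3, 5, 9, 10, 7, 8, 12, 4, 16, 15, 13, 14, 11, 6]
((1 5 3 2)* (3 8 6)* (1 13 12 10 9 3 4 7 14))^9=((1 5 8 6 4 7 14)(2 13 12 10 9 3))^9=(1 8 4 14 5 6 7)(2 10)(3 12)(9 13)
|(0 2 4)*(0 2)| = 2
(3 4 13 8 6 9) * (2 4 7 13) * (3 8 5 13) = (2 4)(3 7)(5 13)(6 9 8) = [0, 1, 4, 7, 2, 13, 9, 3, 6, 8, 10, 11, 12, 5]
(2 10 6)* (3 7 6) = (2 10 3 7 6) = [0, 1, 10, 7, 4, 5, 2, 6, 8, 9, 3]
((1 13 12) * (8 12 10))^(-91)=(1 12 8 10 13)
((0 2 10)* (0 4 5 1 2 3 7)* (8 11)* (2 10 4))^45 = (8 11)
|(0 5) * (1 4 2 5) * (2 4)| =4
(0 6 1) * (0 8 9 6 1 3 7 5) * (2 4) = (0 1 8 9 6 3 7 5)(2 4) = [1, 8, 4, 7, 2, 0, 3, 5, 9, 6]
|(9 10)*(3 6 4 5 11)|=10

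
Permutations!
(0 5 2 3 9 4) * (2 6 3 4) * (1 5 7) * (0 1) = (0 7)(1 5 6 3 9 2 4) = [7, 5, 4, 9, 1, 6, 3, 0, 8, 2]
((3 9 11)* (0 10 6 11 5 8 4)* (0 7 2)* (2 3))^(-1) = ((0 10 6 11 2)(3 9 5 8 4 7))^(-1) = (0 2 11 6 10)(3 7 4 8 5 9)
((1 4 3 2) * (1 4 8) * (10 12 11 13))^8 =((1 8)(2 4 3)(10 12 11 13))^8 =(13)(2 3 4)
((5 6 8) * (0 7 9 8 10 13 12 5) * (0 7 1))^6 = (5 6 10 13 12)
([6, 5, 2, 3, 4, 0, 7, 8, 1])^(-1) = (0 5 1 8 7 6)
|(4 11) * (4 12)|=|(4 11 12)|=3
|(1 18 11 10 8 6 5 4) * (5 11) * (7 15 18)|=|(1 7 15 18 5 4)(6 11 10 8)|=12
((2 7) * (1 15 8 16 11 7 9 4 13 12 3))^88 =(1 11 4)(2 12 8)(3 16 9)(7 13 15)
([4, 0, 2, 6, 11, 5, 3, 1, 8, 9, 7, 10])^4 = (0 7 11)(1 10 4)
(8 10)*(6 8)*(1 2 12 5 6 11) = (1 2 12 5 6 8 10 11) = [0, 2, 12, 3, 4, 6, 8, 7, 10, 9, 11, 1, 5]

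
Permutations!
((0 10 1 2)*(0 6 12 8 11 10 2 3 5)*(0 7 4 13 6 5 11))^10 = ((0 2 5 7 4 13 6 12 8)(1 3 11 10))^10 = (0 2 5 7 4 13 6 12 8)(1 11)(3 10)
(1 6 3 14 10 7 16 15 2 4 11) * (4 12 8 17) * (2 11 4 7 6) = [0, 2, 12, 14, 4, 5, 3, 16, 17, 9, 6, 1, 8, 13, 10, 11, 15, 7] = (1 2 12 8 17 7 16 15 11)(3 14 10 6)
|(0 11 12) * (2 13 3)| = 3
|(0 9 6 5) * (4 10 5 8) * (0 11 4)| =|(0 9 6 8)(4 10 5 11)| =4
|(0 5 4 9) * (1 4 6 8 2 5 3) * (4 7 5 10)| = 11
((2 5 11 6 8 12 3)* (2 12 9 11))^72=(12)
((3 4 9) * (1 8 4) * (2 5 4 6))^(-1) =(1 3 9 4 5 2 6 8)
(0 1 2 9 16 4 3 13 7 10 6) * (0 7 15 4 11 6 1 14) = (0 14)(1 2 9 16 11 6 7 10)(3 13 15 4) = [14, 2, 9, 13, 3, 5, 7, 10, 8, 16, 1, 6, 12, 15, 0, 4, 11]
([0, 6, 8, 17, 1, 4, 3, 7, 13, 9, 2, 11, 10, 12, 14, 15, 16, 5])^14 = [0, 3, 10, 5, 6, 1, 17, 7, 2, 9, 12, 11, 13, 8, 14, 15, 16, 4]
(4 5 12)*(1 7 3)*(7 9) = (1 9 7 3)(4 5 12) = [0, 9, 2, 1, 5, 12, 6, 3, 8, 7, 10, 11, 4]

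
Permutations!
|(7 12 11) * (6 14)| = 6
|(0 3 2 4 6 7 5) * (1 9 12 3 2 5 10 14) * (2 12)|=8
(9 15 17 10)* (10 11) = (9 15 17 11 10) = [0, 1, 2, 3, 4, 5, 6, 7, 8, 15, 9, 10, 12, 13, 14, 17, 16, 11]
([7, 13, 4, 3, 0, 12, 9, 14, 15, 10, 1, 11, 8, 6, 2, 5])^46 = [7, 13, 4, 3, 0, 8, 9, 14, 5, 10, 1, 11, 15, 6, 2, 12]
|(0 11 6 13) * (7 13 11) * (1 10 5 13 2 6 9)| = |(0 7 2 6 11 9 1 10 5 13)| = 10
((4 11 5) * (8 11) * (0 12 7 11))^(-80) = (0 5 12 4 7 8 11) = ((0 12 7 11 5 4 8))^(-80)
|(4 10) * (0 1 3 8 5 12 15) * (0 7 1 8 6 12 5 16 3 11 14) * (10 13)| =33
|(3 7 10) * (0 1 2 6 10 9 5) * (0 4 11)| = 11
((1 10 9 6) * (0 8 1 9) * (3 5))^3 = ((0 8 1 10)(3 5)(6 9))^3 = (0 10 1 8)(3 5)(6 9)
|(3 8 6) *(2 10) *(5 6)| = |(2 10)(3 8 5 6)| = 4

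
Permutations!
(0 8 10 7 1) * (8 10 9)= (0 10 7 1)(8 9)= [10, 0, 2, 3, 4, 5, 6, 1, 9, 8, 7]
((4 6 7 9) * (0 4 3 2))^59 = ((0 4 6 7 9 3 2))^59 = (0 7 2 6 3 4 9)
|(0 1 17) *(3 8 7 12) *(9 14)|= |(0 1 17)(3 8 7 12)(9 14)|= 12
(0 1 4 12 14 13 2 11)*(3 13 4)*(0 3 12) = [1, 12, 11, 13, 0, 5, 6, 7, 8, 9, 10, 3, 14, 2, 4] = (0 1 12 14 4)(2 11 3 13)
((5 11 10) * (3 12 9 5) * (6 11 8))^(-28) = ((3 12 9 5 8 6 11 10))^(-28) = (3 8)(5 10)(6 12)(9 11)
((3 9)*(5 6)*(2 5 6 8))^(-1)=(2 8 5)(3 9)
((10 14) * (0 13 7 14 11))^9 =(0 14)(7 11)(10 13)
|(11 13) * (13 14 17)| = |(11 14 17 13)| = 4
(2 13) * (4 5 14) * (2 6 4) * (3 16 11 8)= (2 13 6 4 5 14)(3 16 11 8)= [0, 1, 13, 16, 5, 14, 4, 7, 3, 9, 10, 8, 12, 6, 2, 15, 11]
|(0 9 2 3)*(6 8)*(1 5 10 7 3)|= |(0 9 2 1 5 10 7 3)(6 8)|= 8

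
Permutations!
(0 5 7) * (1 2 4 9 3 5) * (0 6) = (0 1 2 4 9 3 5 7 6) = [1, 2, 4, 5, 9, 7, 0, 6, 8, 3]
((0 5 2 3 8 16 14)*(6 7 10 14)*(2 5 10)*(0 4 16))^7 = (0 2 16 10 3 6 14 8 7 4)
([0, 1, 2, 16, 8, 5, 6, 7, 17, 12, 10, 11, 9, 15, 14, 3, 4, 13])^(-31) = [0, 1, 2, 17, 15, 5, 6, 7, 3, 12, 10, 11, 9, 4, 14, 8, 13, 16]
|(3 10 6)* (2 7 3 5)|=6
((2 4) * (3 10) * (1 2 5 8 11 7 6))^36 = (1 8)(2 11)(4 7)(5 6)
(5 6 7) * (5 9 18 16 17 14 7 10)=[0, 1, 2, 3, 4, 6, 10, 9, 8, 18, 5, 11, 12, 13, 7, 15, 17, 14, 16]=(5 6 10)(7 9 18 16 17 14)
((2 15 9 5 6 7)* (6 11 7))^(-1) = ((2 15 9 5 11 7))^(-1) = (2 7 11 5 9 15)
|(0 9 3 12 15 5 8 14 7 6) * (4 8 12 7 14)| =|(0 9 3 7 6)(4 8)(5 12 15)| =30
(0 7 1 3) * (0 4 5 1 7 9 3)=(0 9 3 4 5 1)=[9, 0, 2, 4, 5, 1, 6, 7, 8, 3]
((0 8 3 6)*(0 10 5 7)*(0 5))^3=(0 6 8 10 3)(5 7)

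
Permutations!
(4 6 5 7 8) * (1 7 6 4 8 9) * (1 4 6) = [0, 7, 2, 3, 6, 1, 5, 9, 8, 4] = (1 7 9 4 6 5)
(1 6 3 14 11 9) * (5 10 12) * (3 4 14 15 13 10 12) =(1 6 4 14 11 9)(3 15 13 10)(5 12) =[0, 6, 2, 15, 14, 12, 4, 7, 8, 1, 3, 9, 5, 10, 11, 13]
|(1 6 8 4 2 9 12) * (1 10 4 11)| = 20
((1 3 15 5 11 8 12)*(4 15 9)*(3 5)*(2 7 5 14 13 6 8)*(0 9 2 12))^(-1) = ((0 9 4 15 3 2 7 5 11 12 1 14 13 6 8))^(-1) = (0 8 6 13 14 1 12 11 5 7 2 3 15 4 9)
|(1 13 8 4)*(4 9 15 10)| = |(1 13 8 9 15 10 4)| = 7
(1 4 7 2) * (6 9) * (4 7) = (1 7 2)(6 9) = [0, 7, 1, 3, 4, 5, 9, 2, 8, 6]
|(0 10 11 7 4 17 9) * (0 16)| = |(0 10 11 7 4 17 9 16)| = 8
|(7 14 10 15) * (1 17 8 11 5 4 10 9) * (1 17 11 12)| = 12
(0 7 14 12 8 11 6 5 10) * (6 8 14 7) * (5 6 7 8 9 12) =(0 7 8 11 9 12 14 5 10) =[7, 1, 2, 3, 4, 10, 6, 8, 11, 12, 0, 9, 14, 13, 5]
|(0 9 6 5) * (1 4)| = 4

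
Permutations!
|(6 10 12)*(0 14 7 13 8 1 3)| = 21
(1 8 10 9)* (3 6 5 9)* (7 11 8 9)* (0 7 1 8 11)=(11)(0 7)(1 9 8 10 3 6 5)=[7, 9, 2, 6, 4, 1, 5, 0, 10, 8, 3, 11]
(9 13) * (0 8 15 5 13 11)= (0 8 15 5 13 9 11)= [8, 1, 2, 3, 4, 13, 6, 7, 15, 11, 10, 0, 12, 9, 14, 5]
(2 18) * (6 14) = (2 18)(6 14) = [0, 1, 18, 3, 4, 5, 14, 7, 8, 9, 10, 11, 12, 13, 6, 15, 16, 17, 2]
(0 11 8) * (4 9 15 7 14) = (0 11 8)(4 9 15 7 14) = [11, 1, 2, 3, 9, 5, 6, 14, 0, 15, 10, 8, 12, 13, 4, 7]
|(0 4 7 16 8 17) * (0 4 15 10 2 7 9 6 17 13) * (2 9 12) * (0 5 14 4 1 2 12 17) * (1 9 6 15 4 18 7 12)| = 21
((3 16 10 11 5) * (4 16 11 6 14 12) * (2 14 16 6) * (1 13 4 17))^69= (1 17 12 14 2 10 16 6 4 13)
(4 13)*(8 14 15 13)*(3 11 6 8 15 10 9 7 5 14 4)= [0, 1, 2, 11, 15, 14, 8, 5, 4, 7, 9, 6, 12, 3, 10, 13]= (3 11 6 8 4 15 13)(5 14 10 9 7)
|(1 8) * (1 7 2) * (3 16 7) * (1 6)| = 7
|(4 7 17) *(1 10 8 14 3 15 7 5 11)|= 11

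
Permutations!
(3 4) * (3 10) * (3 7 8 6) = [0, 1, 2, 4, 10, 5, 3, 8, 6, 9, 7] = (3 4 10 7 8 6)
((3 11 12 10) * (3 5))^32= ((3 11 12 10 5))^32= (3 12 5 11 10)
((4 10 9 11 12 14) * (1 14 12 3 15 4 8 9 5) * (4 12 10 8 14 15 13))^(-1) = ((1 15 12 10 5)(3 13 4 8 9 11))^(-1) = (1 5 10 12 15)(3 11 9 8 4 13)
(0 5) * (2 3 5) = (0 2 3 5) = [2, 1, 3, 5, 4, 0]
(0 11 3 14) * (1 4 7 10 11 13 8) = (0 13 8 1 4 7 10 11 3 14) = [13, 4, 2, 14, 7, 5, 6, 10, 1, 9, 11, 3, 12, 8, 0]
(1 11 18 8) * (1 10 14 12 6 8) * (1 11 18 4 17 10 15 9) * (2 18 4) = (1 4 17 10 14 12 6 8 15 9)(2 18 11) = [0, 4, 18, 3, 17, 5, 8, 7, 15, 1, 14, 2, 6, 13, 12, 9, 16, 10, 11]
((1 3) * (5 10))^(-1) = (1 3)(5 10)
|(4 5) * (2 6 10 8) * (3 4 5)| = |(2 6 10 8)(3 4)| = 4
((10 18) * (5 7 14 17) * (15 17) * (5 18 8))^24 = ((5 7 14 15 17 18 10 8))^24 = (18)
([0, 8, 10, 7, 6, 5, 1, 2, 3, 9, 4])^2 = (1 3 2 4)(6 8 7 10)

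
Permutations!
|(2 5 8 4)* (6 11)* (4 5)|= |(2 4)(5 8)(6 11)|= 2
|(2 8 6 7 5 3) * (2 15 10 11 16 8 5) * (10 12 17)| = 12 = |(2 5 3 15 12 17 10 11 16 8 6 7)|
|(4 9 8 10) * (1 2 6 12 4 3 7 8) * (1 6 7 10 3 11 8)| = 12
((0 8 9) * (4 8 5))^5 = (9) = ((0 5 4 8 9))^5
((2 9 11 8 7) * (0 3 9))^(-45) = (0 8 3 7 9 2 11)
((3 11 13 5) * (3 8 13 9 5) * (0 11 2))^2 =(0 9 8 3)(2 11 5 13)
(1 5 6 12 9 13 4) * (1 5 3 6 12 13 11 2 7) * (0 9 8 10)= [9, 3, 7, 6, 5, 12, 13, 1, 10, 11, 0, 2, 8, 4]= (0 9 11 2 7 1 3 6 13 4 5 12 8 10)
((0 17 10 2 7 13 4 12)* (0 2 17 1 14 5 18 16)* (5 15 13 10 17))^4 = ((0 1 14 15 13 4 12 2 7 10 5 18 16))^4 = (0 13 7 16 15 2 18 14 12 5 1 4 10)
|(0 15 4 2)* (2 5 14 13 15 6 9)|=|(0 6 9 2)(4 5 14 13 15)|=20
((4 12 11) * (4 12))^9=(11 12)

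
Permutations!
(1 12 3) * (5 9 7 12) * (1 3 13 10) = (1 5 9 7 12 13 10) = [0, 5, 2, 3, 4, 9, 6, 12, 8, 7, 1, 11, 13, 10]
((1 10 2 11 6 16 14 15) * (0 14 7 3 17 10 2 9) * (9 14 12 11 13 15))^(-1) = (0 9 14 10 17 3 7 16 6 11 12)(1 15 13 2)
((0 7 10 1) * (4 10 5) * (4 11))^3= ((0 7 5 11 4 10 1))^3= (0 11 1 5 10 7 4)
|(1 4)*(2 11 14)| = 6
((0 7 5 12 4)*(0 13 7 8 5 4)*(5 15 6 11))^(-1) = (0 12 5 11 6 15 8)(4 7 13)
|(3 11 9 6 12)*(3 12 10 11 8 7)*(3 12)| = 4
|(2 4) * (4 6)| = |(2 6 4)| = 3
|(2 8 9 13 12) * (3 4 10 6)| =|(2 8 9 13 12)(3 4 10 6)| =20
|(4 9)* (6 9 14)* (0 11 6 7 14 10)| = |(0 11 6 9 4 10)(7 14)| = 6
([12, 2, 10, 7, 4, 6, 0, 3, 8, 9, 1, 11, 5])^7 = [6, 2, 10, 7, 4, 12, 5, 3, 8, 9, 1, 11, 0]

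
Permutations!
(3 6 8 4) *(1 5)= [0, 5, 2, 6, 3, 1, 8, 7, 4]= (1 5)(3 6 8 4)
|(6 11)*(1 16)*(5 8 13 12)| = |(1 16)(5 8 13 12)(6 11)| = 4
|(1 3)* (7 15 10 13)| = |(1 3)(7 15 10 13)| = 4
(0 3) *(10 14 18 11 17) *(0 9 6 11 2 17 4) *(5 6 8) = (0 3 9 8 5 6 11 4)(2 17 10 14 18) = [3, 1, 17, 9, 0, 6, 11, 7, 5, 8, 14, 4, 12, 13, 18, 15, 16, 10, 2]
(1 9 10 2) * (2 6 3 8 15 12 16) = [0, 9, 1, 8, 4, 5, 3, 7, 15, 10, 6, 11, 16, 13, 14, 12, 2] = (1 9 10 6 3 8 15 12 16 2)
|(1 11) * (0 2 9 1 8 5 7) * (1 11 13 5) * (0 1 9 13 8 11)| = |(0 2 13 5 7 1 8 9)| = 8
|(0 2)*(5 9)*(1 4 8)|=|(0 2)(1 4 8)(5 9)|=6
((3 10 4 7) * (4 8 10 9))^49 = ((3 9 4 7)(8 10))^49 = (3 9 4 7)(8 10)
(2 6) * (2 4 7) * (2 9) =[0, 1, 6, 3, 7, 5, 4, 9, 8, 2] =(2 6 4 7 9)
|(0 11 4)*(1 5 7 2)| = |(0 11 4)(1 5 7 2)| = 12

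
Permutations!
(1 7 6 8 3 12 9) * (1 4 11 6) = [0, 7, 2, 12, 11, 5, 8, 1, 3, 4, 10, 6, 9] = (1 7)(3 12 9 4 11 6 8)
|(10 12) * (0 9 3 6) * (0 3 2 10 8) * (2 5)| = 14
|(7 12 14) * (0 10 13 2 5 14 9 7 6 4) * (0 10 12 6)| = 11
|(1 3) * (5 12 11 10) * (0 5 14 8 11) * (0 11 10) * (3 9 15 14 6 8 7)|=|(0 5 12 11)(1 9 15 14 7 3)(6 8 10)|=12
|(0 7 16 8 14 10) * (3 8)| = |(0 7 16 3 8 14 10)| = 7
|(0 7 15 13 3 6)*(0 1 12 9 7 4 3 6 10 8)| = 35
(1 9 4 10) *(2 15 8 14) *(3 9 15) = (1 15 8 14 2 3 9 4 10) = [0, 15, 3, 9, 10, 5, 6, 7, 14, 4, 1, 11, 12, 13, 2, 8]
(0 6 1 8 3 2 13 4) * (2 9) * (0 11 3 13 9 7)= [6, 8, 9, 7, 11, 5, 1, 0, 13, 2, 10, 3, 12, 4]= (0 6 1 8 13 4 11 3 7)(2 9)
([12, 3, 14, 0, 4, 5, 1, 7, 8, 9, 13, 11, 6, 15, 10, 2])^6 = (0 12 6 1 3)(2 14 10 13 15)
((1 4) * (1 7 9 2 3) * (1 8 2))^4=(9)(2 3 8)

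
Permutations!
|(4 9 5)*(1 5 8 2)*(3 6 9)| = |(1 5 4 3 6 9 8 2)| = 8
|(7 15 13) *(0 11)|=6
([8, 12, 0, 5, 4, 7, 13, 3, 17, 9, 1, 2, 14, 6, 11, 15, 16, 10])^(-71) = [8, 12, 0, 5, 4, 7, 13, 3, 17, 9, 1, 2, 14, 6, 11, 15, 16, 10]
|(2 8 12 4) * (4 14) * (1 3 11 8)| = 8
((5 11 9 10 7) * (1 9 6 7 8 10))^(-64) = ((1 9)(5 11 6 7)(8 10))^(-64) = (11)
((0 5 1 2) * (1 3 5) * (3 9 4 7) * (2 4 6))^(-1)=((0 1 4 7 3 5 9 6 2))^(-1)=(0 2 6 9 5 3 7 4 1)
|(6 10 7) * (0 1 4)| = |(0 1 4)(6 10 7)| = 3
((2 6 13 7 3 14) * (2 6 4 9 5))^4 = ((2 4 9 5)(3 14 6 13 7))^4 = (3 7 13 6 14)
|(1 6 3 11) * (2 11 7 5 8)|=8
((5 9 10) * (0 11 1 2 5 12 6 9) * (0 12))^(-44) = (0 11 1 2 5 12 6 9 10)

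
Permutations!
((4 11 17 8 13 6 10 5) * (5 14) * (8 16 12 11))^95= (4 10 8 14 13 5 6)(11 12 16 17)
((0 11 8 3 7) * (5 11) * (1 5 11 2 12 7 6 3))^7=(0 7 12 2 5 1 8 11)(3 6)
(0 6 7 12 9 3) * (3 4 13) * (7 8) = (0 6 8 7 12 9 4 13 3) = [6, 1, 2, 0, 13, 5, 8, 12, 7, 4, 10, 11, 9, 3]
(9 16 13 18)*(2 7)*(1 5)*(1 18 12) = (1 5 18 9 16 13 12)(2 7) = [0, 5, 7, 3, 4, 18, 6, 2, 8, 16, 10, 11, 1, 12, 14, 15, 13, 17, 9]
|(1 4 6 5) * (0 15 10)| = |(0 15 10)(1 4 6 5)| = 12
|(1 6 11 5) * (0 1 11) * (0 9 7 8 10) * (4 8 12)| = 18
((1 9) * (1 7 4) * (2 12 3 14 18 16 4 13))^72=(1 3 9 14 7 18 13 16 2 4 12)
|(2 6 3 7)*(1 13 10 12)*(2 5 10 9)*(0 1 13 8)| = 9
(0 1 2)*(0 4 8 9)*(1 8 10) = (0 8 9)(1 2 4 10) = [8, 2, 4, 3, 10, 5, 6, 7, 9, 0, 1]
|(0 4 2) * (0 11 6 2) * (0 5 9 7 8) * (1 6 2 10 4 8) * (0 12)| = |(0 8 12)(1 6 10 4 5 9 7)(2 11)| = 42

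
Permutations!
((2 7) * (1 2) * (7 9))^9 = (1 2 9 7)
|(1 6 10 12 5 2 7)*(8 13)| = 14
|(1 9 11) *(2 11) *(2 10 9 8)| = 4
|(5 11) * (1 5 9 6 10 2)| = 7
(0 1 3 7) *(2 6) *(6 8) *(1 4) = [4, 3, 8, 7, 1, 5, 2, 0, 6] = (0 4 1 3 7)(2 8 6)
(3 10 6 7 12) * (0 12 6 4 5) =(0 12 3 10 4 5)(6 7) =[12, 1, 2, 10, 5, 0, 7, 6, 8, 9, 4, 11, 3]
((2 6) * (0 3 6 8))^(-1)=((0 3 6 2 8))^(-1)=(0 8 2 6 3)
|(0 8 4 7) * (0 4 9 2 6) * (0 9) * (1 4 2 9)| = |(9)(0 8)(1 4 7 2 6)| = 10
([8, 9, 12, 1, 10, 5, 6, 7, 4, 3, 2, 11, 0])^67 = [8, 9, 12, 1, 10, 5, 6, 7, 4, 3, 2, 11, 0]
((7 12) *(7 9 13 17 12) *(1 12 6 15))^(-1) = (1 15 6 17 13 9 12)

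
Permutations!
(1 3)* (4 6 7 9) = (1 3)(4 6 7 9) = [0, 3, 2, 1, 6, 5, 7, 9, 8, 4]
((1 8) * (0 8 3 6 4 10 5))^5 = ((0 8 1 3 6 4 10 5))^5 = (0 4 1 5 6 8 10 3)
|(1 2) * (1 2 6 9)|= |(1 6 9)|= 3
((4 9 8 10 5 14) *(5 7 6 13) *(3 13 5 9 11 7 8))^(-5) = (3 13 9)(4 11 7 6 5 14)(8 10)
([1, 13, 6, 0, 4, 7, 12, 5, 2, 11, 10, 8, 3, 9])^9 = (0 3 12 6 2 8 11 9 13 1)(5 7)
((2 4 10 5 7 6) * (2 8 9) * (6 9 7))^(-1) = (2 9 7 8 6 5 10 4)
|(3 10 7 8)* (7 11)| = |(3 10 11 7 8)| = 5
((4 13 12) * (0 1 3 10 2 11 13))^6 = (0 13 10)(1 12 2)(3 4 11) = ((0 1 3 10 2 11 13 12 4))^6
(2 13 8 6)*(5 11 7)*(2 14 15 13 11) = (2 11 7 5)(6 14 15 13 8) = [0, 1, 11, 3, 4, 2, 14, 5, 6, 9, 10, 7, 12, 8, 15, 13]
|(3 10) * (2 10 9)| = 4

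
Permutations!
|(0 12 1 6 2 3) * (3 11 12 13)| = 15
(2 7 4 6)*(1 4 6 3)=(1 4 3)(2 7 6)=[0, 4, 7, 1, 3, 5, 2, 6]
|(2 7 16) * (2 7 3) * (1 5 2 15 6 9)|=|(1 5 2 3 15 6 9)(7 16)|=14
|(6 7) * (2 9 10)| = 6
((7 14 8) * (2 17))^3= (2 17)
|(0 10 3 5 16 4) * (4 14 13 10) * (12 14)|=|(0 4)(3 5 16 12 14 13 10)|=14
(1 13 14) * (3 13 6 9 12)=(1 6 9 12 3 13 14)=[0, 6, 2, 13, 4, 5, 9, 7, 8, 12, 10, 11, 3, 14, 1]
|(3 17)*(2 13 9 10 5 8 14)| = |(2 13 9 10 5 8 14)(3 17)| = 14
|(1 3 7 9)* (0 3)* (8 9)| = 6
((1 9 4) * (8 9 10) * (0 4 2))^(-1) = (0 2 9 8 10 1 4)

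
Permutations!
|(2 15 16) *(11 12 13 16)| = |(2 15 11 12 13 16)| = 6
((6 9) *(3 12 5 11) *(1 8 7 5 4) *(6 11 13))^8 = (1 3 6 7 4 11 13 8 12 9 5)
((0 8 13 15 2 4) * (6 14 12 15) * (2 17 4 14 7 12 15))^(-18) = (0 7 15 8 12 17 13 2 4 6 14)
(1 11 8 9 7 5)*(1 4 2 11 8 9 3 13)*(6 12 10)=(1 8 3 13)(2 11 9 7 5 4)(6 12 10)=[0, 8, 11, 13, 2, 4, 12, 5, 3, 7, 6, 9, 10, 1]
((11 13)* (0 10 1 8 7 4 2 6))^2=((0 10 1 8 7 4 2 6)(11 13))^2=(13)(0 1 7 2)(4 6 10 8)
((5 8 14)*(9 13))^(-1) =(5 14 8)(9 13)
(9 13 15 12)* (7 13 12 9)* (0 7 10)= (0 7 13 15 9 12 10)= [7, 1, 2, 3, 4, 5, 6, 13, 8, 12, 0, 11, 10, 15, 14, 9]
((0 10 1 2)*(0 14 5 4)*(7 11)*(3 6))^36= (0 10 1 2 14 5 4)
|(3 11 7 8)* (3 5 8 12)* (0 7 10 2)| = |(0 7 12 3 11 10 2)(5 8)| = 14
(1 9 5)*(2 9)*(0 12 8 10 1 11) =(0 12 8 10 1 2 9 5 11) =[12, 2, 9, 3, 4, 11, 6, 7, 10, 5, 1, 0, 8]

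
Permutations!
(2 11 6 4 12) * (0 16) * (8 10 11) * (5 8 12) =(0 16)(2 12)(4 5 8 10 11 6) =[16, 1, 12, 3, 5, 8, 4, 7, 10, 9, 11, 6, 2, 13, 14, 15, 0]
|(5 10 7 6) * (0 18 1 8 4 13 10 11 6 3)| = |(0 18 1 8 4 13 10 7 3)(5 11 6)| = 9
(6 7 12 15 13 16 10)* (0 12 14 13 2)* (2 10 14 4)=[12, 1, 0, 3, 2, 5, 7, 4, 8, 9, 6, 11, 15, 16, 13, 10, 14]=(0 12 15 10 6 7 4 2)(13 16 14)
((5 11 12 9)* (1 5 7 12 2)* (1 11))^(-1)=(1 5)(2 11)(7 9 12)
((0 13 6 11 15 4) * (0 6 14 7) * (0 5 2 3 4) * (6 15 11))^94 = (0 5 15 7 4 14 3 13 2)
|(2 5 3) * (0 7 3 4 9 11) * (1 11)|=9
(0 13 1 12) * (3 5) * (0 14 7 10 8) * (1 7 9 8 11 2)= (0 13 7 10 11 2 1 12 14 9 8)(3 5)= [13, 12, 1, 5, 4, 3, 6, 10, 0, 8, 11, 2, 14, 7, 9]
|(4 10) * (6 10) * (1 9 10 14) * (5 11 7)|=6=|(1 9 10 4 6 14)(5 11 7)|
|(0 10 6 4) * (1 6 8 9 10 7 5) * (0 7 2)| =30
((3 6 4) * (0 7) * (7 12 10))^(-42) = (0 10)(7 12)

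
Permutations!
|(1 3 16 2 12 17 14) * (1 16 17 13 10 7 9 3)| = 10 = |(2 12 13 10 7 9 3 17 14 16)|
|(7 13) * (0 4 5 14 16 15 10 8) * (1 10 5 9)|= 12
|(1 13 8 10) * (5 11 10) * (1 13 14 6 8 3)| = |(1 14 6 8 5 11 10 13 3)| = 9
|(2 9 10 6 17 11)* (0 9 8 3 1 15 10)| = |(0 9)(1 15 10 6 17 11 2 8 3)| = 18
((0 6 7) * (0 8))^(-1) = ((0 6 7 8))^(-1) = (0 8 7 6)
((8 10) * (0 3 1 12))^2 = ((0 3 1 12)(8 10))^2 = (0 1)(3 12)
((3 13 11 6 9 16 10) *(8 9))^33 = ((3 13 11 6 8 9 16 10))^33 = (3 13 11 6 8 9 16 10)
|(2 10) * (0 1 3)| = 6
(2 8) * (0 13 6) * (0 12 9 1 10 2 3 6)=(0 13)(1 10 2 8 3 6 12 9)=[13, 10, 8, 6, 4, 5, 12, 7, 3, 1, 2, 11, 9, 0]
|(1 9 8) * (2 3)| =6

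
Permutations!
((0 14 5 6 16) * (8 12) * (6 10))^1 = (0 14 5 10 6 16)(8 12)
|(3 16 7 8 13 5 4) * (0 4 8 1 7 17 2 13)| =18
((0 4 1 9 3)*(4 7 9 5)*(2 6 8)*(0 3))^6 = (9)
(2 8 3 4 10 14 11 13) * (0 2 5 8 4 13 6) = [2, 1, 4, 13, 10, 8, 0, 7, 3, 9, 14, 6, 12, 5, 11] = (0 2 4 10 14 11 6)(3 13 5 8)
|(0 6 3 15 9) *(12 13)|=10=|(0 6 3 15 9)(12 13)|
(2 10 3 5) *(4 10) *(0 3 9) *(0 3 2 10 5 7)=[2, 1, 4, 7, 5, 10, 6, 0, 8, 3, 9]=(0 2 4 5 10 9 3 7)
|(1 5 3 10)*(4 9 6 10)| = |(1 5 3 4 9 6 10)| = 7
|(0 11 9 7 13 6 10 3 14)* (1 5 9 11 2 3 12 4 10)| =12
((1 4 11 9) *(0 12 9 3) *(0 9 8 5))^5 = ((0 12 8 5)(1 4 11 3 9))^5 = (0 12 8 5)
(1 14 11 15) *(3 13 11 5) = [0, 14, 2, 13, 4, 3, 6, 7, 8, 9, 10, 15, 12, 11, 5, 1] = (1 14 5 3 13 11 15)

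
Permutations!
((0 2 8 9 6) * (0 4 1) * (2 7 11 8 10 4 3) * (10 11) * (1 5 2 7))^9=((0 1)(2 11 8 9 6 3 7 10 4 5))^9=(0 1)(2 5 4 10 7 3 6 9 8 11)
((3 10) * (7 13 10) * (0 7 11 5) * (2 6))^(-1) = (0 5 11 3 10 13 7)(2 6) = ((0 7 13 10 3 11 5)(2 6))^(-1)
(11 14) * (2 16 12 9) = (2 16 12 9)(11 14) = [0, 1, 16, 3, 4, 5, 6, 7, 8, 2, 10, 14, 9, 13, 11, 15, 12]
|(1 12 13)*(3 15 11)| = 3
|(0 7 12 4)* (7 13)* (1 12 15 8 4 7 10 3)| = 10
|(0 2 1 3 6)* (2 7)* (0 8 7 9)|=|(0 9)(1 3 6 8 7 2)|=6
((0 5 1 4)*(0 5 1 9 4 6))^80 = ((0 1 6)(4 5 9))^80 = (0 6 1)(4 9 5)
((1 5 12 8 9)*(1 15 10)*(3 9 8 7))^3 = ((1 5 12 7 3 9 15 10))^3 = (1 7 15 5 3 10 12 9)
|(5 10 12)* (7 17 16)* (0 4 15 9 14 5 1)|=9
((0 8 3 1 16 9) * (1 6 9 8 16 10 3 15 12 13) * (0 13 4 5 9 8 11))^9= ((0 16 11)(1 10 3 6 8 15 12 4 5 9 13))^9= (16)(1 9 4 15 6 10 13 5 12 8 3)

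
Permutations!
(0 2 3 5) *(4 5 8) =(0 2 3 8 4 5) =[2, 1, 3, 8, 5, 0, 6, 7, 4]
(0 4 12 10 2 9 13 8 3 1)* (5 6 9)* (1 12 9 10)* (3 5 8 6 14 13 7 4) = (0 3 12 1)(2 8 5 14 13 6 10)(4 9 7) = [3, 0, 8, 12, 9, 14, 10, 4, 5, 7, 2, 11, 1, 6, 13]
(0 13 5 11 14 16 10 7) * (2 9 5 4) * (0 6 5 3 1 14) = (0 13 4 2 9 3 1 14 16 10 7 6 5 11) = [13, 14, 9, 1, 2, 11, 5, 6, 8, 3, 7, 0, 12, 4, 16, 15, 10]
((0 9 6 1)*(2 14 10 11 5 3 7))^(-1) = ((0 9 6 1)(2 14 10 11 5 3 7))^(-1) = (0 1 6 9)(2 7 3 5 11 10 14)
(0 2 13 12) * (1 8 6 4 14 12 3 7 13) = (0 2 1 8 6 4 14 12)(3 7 13) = [2, 8, 1, 7, 14, 5, 4, 13, 6, 9, 10, 11, 0, 3, 12]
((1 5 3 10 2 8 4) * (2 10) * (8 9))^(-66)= ((10)(1 5 3 2 9 8 4))^(-66)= (10)(1 9 5 8 3 4 2)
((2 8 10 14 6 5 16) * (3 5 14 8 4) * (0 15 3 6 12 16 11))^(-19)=(0 15 3 5 11)(2 16 12 14 6 4)(8 10)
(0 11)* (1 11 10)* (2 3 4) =(0 10 1 11)(2 3 4) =[10, 11, 3, 4, 2, 5, 6, 7, 8, 9, 1, 0]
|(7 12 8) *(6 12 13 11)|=6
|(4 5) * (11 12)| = |(4 5)(11 12)| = 2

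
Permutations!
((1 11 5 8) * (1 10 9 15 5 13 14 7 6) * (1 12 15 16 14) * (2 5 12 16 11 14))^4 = ((1 14 7 6 16 2 5 8 10 9 11 13)(12 15))^4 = (1 16 10)(2 9 14)(5 11 7)(6 8 13)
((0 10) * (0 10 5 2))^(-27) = ((10)(0 5 2))^(-27) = (10)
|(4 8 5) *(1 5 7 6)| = 6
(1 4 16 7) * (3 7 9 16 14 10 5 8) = [0, 4, 2, 7, 14, 8, 6, 1, 3, 16, 5, 11, 12, 13, 10, 15, 9] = (1 4 14 10 5 8 3 7)(9 16)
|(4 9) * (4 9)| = |(9)| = 1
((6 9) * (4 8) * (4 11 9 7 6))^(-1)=(4 9 11 8)(6 7)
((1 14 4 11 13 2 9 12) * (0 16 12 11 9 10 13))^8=(16)(2 13 10)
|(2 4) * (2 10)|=3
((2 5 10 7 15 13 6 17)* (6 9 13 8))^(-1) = (2 17 6 8 15 7 10 5)(9 13)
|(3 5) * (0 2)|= 2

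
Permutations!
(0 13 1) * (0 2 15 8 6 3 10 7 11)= [13, 2, 15, 10, 4, 5, 3, 11, 6, 9, 7, 0, 12, 1, 14, 8]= (0 13 1 2 15 8 6 3 10 7 11)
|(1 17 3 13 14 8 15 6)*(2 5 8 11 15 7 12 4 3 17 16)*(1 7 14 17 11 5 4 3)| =24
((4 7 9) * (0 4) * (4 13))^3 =((0 13 4 7 9))^3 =(0 7 13 9 4)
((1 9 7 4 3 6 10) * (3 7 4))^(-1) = (1 10 6 3 7 4 9) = ((1 9 4 7 3 6 10))^(-1)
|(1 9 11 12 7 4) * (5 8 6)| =|(1 9 11 12 7 4)(5 8 6)| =6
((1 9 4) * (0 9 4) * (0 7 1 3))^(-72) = (9)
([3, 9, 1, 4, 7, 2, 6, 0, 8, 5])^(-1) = (0 7 4 3)(1 2 5 9)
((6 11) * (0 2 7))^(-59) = (0 2 7)(6 11)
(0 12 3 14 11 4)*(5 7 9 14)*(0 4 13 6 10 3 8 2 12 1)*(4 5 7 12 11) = (0 1)(2 11 13 6 10 3 7 9 14 4 5 12 8) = [1, 0, 11, 7, 5, 12, 10, 9, 2, 14, 3, 13, 8, 6, 4]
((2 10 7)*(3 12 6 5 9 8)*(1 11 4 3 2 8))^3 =(1 3 5 11 12 9 4 6)(2 8 7 10)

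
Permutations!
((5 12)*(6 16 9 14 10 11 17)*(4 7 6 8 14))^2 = ((4 7 6 16 9)(5 12)(8 14 10 11 17))^2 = (4 6 9 7 16)(8 10 17 14 11)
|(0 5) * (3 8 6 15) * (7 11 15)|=6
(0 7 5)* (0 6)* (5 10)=(0 7 10 5 6)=[7, 1, 2, 3, 4, 6, 0, 10, 8, 9, 5]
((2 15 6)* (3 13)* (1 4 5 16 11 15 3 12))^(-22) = ((1 4 5 16 11 15 6 2 3 13 12))^(-22) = (16)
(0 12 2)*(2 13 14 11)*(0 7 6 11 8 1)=(0 12 13 14 8 1)(2 7 6 11)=[12, 0, 7, 3, 4, 5, 11, 6, 1, 9, 10, 2, 13, 14, 8]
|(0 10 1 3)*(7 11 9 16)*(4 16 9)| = |(0 10 1 3)(4 16 7 11)| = 4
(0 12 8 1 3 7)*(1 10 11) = (0 12 8 10 11 1 3 7) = [12, 3, 2, 7, 4, 5, 6, 0, 10, 9, 11, 1, 8]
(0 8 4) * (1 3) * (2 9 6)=(0 8 4)(1 3)(2 9 6)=[8, 3, 9, 1, 0, 5, 2, 7, 4, 6]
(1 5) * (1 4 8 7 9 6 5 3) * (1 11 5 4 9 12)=(1 3 11 5 9 6 4 8 7 12)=[0, 3, 2, 11, 8, 9, 4, 12, 7, 6, 10, 5, 1]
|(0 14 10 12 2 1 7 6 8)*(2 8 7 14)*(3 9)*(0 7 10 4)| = 10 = |(0 2 1 14 4)(3 9)(6 10 12 8 7)|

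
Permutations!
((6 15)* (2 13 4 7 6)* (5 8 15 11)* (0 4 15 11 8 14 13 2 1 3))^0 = (15)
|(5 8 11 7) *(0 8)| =|(0 8 11 7 5)| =5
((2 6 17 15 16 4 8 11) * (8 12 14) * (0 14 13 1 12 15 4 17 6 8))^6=(4 16)(15 17)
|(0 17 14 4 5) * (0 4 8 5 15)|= |(0 17 14 8 5 4 15)|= 7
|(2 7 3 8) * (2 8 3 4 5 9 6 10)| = 7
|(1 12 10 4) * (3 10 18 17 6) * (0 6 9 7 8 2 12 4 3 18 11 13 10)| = |(0 6 18 17 9 7 8 2 12 11 13 10 3)(1 4)| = 26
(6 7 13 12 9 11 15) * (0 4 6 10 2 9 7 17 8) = (0 4 6 17 8)(2 9 11 15 10)(7 13 12) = [4, 1, 9, 3, 6, 5, 17, 13, 0, 11, 2, 15, 7, 12, 14, 10, 16, 8]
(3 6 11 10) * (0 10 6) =(0 10 3)(6 11) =[10, 1, 2, 0, 4, 5, 11, 7, 8, 9, 3, 6]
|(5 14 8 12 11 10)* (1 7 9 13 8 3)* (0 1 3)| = |(0 1 7 9 13 8 12 11 10 5 14)| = 11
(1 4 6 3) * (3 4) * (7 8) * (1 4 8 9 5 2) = (1 3 4 6 8 7 9 5 2) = [0, 3, 1, 4, 6, 2, 8, 9, 7, 5]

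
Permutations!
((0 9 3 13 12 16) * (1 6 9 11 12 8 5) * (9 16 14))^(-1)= ((0 11 12 14 9 3 13 8 5 1 6 16))^(-1)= (0 16 6 1 5 8 13 3 9 14 12 11)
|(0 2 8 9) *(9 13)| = |(0 2 8 13 9)| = 5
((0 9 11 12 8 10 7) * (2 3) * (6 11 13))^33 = ((0 9 13 6 11 12 8 10 7)(2 3))^33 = (0 8 6)(2 3)(7 12 13)(9 10 11)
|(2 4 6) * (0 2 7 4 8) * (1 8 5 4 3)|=|(0 2 5 4 6 7 3 1 8)|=9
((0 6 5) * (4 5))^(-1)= ((0 6 4 5))^(-1)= (0 5 4 6)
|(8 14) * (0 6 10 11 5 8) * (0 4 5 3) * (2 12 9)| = 60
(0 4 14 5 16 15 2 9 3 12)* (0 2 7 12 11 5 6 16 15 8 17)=(0 4 14 6 16 8 17)(2 9 3 11 5 15 7 12)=[4, 1, 9, 11, 14, 15, 16, 12, 17, 3, 10, 5, 2, 13, 6, 7, 8, 0]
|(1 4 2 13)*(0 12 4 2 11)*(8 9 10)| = |(0 12 4 11)(1 2 13)(8 9 10)| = 12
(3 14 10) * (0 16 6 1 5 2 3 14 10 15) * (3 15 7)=(0 16 6 1 5 2 15)(3 10 14 7)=[16, 5, 15, 10, 4, 2, 1, 3, 8, 9, 14, 11, 12, 13, 7, 0, 6]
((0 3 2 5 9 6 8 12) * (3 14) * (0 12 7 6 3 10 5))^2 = (0 10 9 2 14 5 3)(6 7 8)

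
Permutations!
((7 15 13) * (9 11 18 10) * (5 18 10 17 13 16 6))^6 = (5 16 7 17)(6 15 13 18)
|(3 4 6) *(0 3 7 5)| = |(0 3 4 6 7 5)| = 6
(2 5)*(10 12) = [0, 1, 5, 3, 4, 2, 6, 7, 8, 9, 12, 11, 10] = (2 5)(10 12)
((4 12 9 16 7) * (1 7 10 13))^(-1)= (1 13 10 16 9 12 4 7)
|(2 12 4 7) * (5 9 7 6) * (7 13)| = |(2 12 4 6 5 9 13 7)| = 8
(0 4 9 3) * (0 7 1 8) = (0 4 9 3 7 1 8) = [4, 8, 2, 7, 9, 5, 6, 1, 0, 3]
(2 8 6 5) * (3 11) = (2 8 6 5)(3 11) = [0, 1, 8, 11, 4, 2, 5, 7, 6, 9, 10, 3]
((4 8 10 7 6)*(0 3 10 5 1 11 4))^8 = ((0 3 10 7 6)(1 11 4 8 5))^8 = (0 7 3 6 10)(1 8 11 5 4)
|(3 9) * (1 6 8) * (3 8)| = |(1 6 3 9 8)| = 5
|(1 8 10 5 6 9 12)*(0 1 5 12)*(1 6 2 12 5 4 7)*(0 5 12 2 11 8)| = 11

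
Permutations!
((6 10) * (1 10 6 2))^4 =(1 10 2)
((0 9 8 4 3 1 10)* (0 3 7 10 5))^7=((0 9 8 4 7 10 3 1 5))^7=(0 1 10 4 9 5 3 7 8)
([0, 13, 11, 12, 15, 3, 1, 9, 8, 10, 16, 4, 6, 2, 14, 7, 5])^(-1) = [0, 6, 13, 5, 11, 16, 12, 15, 8, 7, 9, 2, 3, 1, 14, 4, 10]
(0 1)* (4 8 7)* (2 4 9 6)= (0 1)(2 4 8 7 9 6)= [1, 0, 4, 3, 8, 5, 2, 9, 7, 6]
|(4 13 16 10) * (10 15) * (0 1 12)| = |(0 1 12)(4 13 16 15 10)| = 15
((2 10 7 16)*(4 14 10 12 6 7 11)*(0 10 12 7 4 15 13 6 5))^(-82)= ((0 10 11 15 13 6 4 14 12 5)(2 7 16))^(-82)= (0 12 4 13 11)(2 16 7)(5 14 6 15 10)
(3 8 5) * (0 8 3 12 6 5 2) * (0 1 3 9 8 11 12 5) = (0 11 12 6)(1 3 9 8 2) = [11, 3, 1, 9, 4, 5, 0, 7, 2, 8, 10, 12, 6]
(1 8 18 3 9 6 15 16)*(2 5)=(1 8 18 3 9 6 15 16)(2 5)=[0, 8, 5, 9, 4, 2, 15, 7, 18, 6, 10, 11, 12, 13, 14, 16, 1, 17, 3]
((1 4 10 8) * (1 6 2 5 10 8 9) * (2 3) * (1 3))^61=(1 4 8 6)(2 5 10 9 3)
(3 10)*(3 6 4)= (3 10 6 4)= [0, 1, 2, 10, 3, 5, 4, 7, 8, 9, 6]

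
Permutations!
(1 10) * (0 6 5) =(0 6 5)(1 10) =[6, 10, 2, 3, 4, 0, 5, 7, 8, 9, 1]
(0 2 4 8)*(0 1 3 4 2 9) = [9, 3, 2, 4, 8, 5, 6, 7, 1, 0] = (0 9)(1 3 4 8)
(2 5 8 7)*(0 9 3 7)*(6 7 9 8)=(0 8)(2 5 6 7)(3 9)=[8, 1, 5, 9, 4, 6, 7, 2, 0, 3]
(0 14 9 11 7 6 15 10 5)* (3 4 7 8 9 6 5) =(0 14 6 15 10 3 4 7 5)(8 9 11) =[14, 1, 2, 4, 7, 0, 15, 5, 9, 11, 3, 8, 12, 13, 6, 10]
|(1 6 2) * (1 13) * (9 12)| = 4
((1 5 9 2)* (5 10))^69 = (1 2 9 5 10)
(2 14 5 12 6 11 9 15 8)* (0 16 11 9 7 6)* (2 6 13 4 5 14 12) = (0 16 11 7 13 4 5 2 12)(6 9 15 8) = [16, 1, 12, 3, 5, 2, 9, 13, 6, 15, 10, 7, 0, 4, 14, 8, 11]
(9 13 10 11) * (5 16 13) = (5 16 13 10 11 9) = [0, 1, 2, 3, 4, 16, 6, 7, 8, 5, 11, 9, 12, 10, 14, 15, 13]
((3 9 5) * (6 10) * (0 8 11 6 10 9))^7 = (11)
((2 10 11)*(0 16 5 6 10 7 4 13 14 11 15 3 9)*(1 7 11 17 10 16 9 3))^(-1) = (0 9)(1 15 10 17 14 13 4 7)(2 11)(5 16 6)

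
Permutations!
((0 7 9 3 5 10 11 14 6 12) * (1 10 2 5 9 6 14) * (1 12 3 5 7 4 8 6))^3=((14)(0 4 8 6 3 9 5 2 7 1 10 11 12))^3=(14)(0 6 5 1 12 8 9 7 11 4 3 2 10)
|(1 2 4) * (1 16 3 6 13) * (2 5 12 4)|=8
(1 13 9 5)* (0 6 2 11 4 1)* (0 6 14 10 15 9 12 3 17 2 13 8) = (0 14 10 15 9 5 6 13 12 3 17 2 11 4 1 8) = [14, 8, 11, 17, 1, 6, 13, 7, 0, 5, 15, 4, 3, 12, 10, 9, 16, 2]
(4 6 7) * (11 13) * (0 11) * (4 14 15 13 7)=(0 11 7 14 15 13)(4 6)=[11, 1, 2, 3, 6, 5, 4, 14, 8, 9, 10, 7, 12, 0, 15, 13]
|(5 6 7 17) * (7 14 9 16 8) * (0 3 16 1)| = |(0 3 16 8 7 17 5 6 14 9 1)| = 11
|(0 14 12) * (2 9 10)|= |(0 14 12)(2 9 10)|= 3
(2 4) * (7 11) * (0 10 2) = (0 10 2 4)(7 11) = [10, 1, 4, 3, 0, 5, 6, 11, 8, 9, 2, 7]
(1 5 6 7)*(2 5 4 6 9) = (1 4 6 7)(2 5 9) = [0, 4, 5, 3, 6, 9, 7, 1, 8, 2]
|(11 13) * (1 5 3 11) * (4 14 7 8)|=20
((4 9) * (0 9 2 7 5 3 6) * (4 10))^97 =(0 3 7 4 9 6 5 2 10)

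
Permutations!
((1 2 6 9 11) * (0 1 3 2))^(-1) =((0 1)(2 6 9 11 3))^(-1) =(0 1)(2 3 11 9 6)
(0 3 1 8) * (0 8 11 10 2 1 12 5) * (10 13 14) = (0 3 12 5)(1 11 13 14 10 2) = [3, 11, 1, 12, 4, 0, 6, 7, 8, 9, 2, 13, 5, 14, 10]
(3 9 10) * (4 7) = (3 9 10)(4 7) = [0, 1, 2, 9, 7, 5, 6, 4, 8, 10, 3]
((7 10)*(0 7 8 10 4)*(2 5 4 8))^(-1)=(0 4 5 2 10 8 7)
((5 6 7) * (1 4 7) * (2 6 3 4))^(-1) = (1 6 2)(3 5 7 4)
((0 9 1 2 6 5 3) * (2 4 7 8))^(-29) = ((0 9 1 4 7 8 2 6 5 3))^(-29) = (0 9 1 4 7 8 2 6 5 3)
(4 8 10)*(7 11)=[0, 1, 2, 3, 8, 5, 6, 11, 10, 9, 4, 7]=(4 8 10)(7 11)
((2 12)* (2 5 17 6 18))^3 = ((2 12 5 17 6 18))^3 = (2 17)(5 18)(6 12)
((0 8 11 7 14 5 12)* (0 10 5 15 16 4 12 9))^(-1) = (0 9 5 10 12 4 16 15 14 7 11 8)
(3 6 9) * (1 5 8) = [0, 5, 2, 6, 4, 8, 9, 7, 1, 3] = (1 5 8)(3 6 9)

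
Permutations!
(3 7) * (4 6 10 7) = [0, 1, 2, 4, 6, 5, 10, 3, 8, 9, 7] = (3 4 6 10 7)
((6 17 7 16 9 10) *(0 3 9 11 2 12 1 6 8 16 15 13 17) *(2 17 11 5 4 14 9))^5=(17)(0 6 1 12 2 3)(4 16 10 14 5 8 9)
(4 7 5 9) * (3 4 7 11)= (3 4 11)(5 9 7)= [0, 1, 2, 4, 11, 9, 6, 5, 8, 7, 10, 3]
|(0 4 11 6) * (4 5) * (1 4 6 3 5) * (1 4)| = |(0 4 11 3 5 6)| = 6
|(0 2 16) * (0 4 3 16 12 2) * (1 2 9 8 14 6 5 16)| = 11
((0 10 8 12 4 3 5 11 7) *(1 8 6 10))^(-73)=(0 7 11 5 3 4 12 8 1)(6 10)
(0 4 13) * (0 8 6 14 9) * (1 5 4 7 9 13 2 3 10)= (0 7 9)(1 5 4 2 3 10)(6 14 13 8)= [7, 5, 3, 10, 2, 4, 14, 9, 6, 0, 1, 11, 12, 8, 13]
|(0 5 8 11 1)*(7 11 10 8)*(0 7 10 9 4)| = |(0 5 10 8 9 4)(1 7 11)| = 6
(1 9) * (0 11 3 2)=(0 11 3 2)(1 9)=[11, 9, 0, 2, 4, 5, 6, 7, 8, 1, 10, 3]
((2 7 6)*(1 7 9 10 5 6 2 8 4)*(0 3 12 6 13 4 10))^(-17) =(0 1 10 3 7 5 12 2 13 6 9 4 8)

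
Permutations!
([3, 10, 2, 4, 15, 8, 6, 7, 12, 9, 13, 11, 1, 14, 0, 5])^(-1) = [14, 12, 2, 0, 3, 15, 6, 7, 5, 9, 1, 11, 8, 10, 13, 4]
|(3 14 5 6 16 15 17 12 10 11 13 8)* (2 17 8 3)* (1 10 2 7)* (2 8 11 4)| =8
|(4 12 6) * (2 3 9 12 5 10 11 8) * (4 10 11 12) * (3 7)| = 24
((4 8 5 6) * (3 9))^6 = (9)(4 5)(6 8)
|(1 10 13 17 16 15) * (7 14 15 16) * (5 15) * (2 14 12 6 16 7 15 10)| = |(1 2 14 5 10 13 17 15)(6 16 7 12)| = 8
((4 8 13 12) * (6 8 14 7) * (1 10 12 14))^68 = (6 14 8 7 13)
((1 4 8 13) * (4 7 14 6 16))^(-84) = ((1 7 14 6 16 4 8 13))^(-84) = (1 16)(4 7)(6 13)(8 14)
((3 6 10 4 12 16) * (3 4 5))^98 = ((3 6 10 5)(4 12 16))^98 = (3 10)(4 16 12)(5 6)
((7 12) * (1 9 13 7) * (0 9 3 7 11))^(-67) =((0 9 13 11)(1 3 7 12))^(-67) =(0 9 13 11)(1 3 7 12)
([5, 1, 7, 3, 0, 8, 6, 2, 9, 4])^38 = [9, 1, 2, 3, 8, 4, 6, 7, 0, 5]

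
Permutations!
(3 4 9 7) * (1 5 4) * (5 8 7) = (1 8 7 3)(4 9 5) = [0, 8, 2, 1, 9, 4, 6, 3, 7, 5]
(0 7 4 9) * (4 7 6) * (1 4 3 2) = (0 6 3 2 1 4 9) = [6, 4, 1, 2, 9, 5, 3, 7, 8, 0]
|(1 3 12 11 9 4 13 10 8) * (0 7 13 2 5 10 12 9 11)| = 8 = |(0 7 13 12)(1 3 9 4 2 5 10 8)|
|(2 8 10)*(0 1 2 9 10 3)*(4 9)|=15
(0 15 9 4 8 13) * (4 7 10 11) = (0 15 9 7 10 11 4 8 13) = [15, 1, 2, 3, 8, 5, 6, 10, 13, 7, 11, 4, 12, 0, 14, 9]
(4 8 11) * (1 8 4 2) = (1 8 11 2) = [0, 8, 1, 3, 4, 5, 6, 7, 11, 9, 10, 2]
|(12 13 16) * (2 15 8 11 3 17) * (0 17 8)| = 12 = |(0 17 2 15)(3 8 11)(12 13 16)|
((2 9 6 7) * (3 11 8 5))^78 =((2 9 6 7)(3 11 8 5))^78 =(2 6)(3 8)(5 11)(7 9)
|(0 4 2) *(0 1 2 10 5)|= |(0 4 10 5)(1 2)|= 4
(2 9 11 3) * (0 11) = (0 11 3 2 9) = [11, 1, 9, 2, 4, 5, 6, 7, 8, 0, 10, 3]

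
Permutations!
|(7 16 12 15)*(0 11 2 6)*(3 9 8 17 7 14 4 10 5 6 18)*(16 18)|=66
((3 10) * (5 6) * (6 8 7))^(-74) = ((3 10)(5 8 7 6))^(-74) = (10)(5 7)(6 8)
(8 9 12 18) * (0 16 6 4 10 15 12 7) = (0 16 6 4 10 15 12 18 8 9 7) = [16, 1, 2, 3, 10, 5, 4, 0, 9, 7, 15, 11, 18, 13, 14, 12, 6, 17, 8]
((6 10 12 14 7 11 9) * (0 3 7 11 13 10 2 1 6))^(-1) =(0 9 11 14 12 10 13 7 3)(1 2 6)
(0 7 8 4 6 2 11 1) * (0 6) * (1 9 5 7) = [1, 6, 11, 3, 0, 7, 2, 8, 4, 5, 10, 9] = (0 1 6 2 11 9 5 7 8 4)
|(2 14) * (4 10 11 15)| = |(2 14)(4 10 11 15)| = 4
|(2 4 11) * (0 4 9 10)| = 6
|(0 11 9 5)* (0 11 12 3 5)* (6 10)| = 6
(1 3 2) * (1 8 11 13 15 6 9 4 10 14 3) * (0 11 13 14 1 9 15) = [11, 9, 8, 2, 10, 5, 15, 7, 13, 4, 1, 14, 12, 0, 3, 6] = (0 11 14 3 2 8 13)(1 9 4 10)(6 15)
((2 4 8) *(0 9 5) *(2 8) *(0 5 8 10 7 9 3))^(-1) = (0 3)(2 4)(7 10 8 9)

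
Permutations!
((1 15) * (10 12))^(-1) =(1 15)(10 12)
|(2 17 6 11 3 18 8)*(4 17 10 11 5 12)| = |(2 10 11 3 18 8)(4 17 6 5 12)| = 30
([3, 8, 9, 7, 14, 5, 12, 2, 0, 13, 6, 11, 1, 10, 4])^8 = [12, 10, 0, 1, 4, 5, 9, 8, 6, 3, 2, 11, 13, 7, 14]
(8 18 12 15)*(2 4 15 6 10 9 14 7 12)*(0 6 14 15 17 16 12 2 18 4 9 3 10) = (18)(0 6)(2 9 15 8 4 17 16 12 14 7)(3 10) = [6, 1, 9, 10, 17, 5, 0, 2, 4, 15, 3, 11, 14, 13, 7, 8, 12, 16, 18]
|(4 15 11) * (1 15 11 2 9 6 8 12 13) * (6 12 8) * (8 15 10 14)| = 18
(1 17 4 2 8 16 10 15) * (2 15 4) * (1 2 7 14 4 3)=(1 17 7 14 4 15 2 8 16 10 3)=[0, 17, 8, 1, 15, 5, 6, 14, 16, 9, 3, 11, 12, 13, 4, 2, 10, 7]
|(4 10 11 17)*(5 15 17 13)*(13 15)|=10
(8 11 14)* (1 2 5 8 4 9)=[0, 2, 5, 3, 9, 8, 6, 7, 11, 1, 10, 14, 12, 13, 4]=(1 2 5 8 11 14 4 9)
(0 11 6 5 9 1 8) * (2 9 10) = (0 11 6 5 10 2 9 1 8) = [11, 8, 9, 3, 4, 10, 5, 7, 0, 1, 2, 6]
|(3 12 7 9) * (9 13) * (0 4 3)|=|(0 4 3 12 7 13 9)|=7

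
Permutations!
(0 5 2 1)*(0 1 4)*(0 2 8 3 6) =(0 5 8 3 6)(2 4) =[5, 1, 4, 6, 2, 8, 0, 7, 3]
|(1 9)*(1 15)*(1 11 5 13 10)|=|(1 9 15 11 5 13 10)|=7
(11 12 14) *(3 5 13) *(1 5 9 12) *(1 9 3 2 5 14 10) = (1 14 11 9 12 10)(2 5 13) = [0, 14, 5, 3, 4, 13, 6, 7, 8, 12, 1, 9, 10, 2, 11]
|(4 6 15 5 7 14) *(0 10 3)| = |(0 10 3)(4 6 15 5 7 14)| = 6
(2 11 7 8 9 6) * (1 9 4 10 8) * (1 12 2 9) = (2 11 7 12)(4 10 8)(6 9) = [0, 1, 11, 3, 10, 5, 9, 12, 4, 6, 8, 7, 2]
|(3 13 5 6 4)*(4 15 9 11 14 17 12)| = |(3 13 5 6 15 9 11 14 17 12 4)| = 11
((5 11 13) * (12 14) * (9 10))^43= (5 11 13)(9 10)(12 14)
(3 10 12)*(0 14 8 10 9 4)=[14, 1, 2, 9, 0, 5, 6, 7, 10, 4, 12, 11, 3, 13, 8]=(0 14 8 10 12 3 9 4)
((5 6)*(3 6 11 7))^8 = (3 11 6 7 5)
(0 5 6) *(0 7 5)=(5 6 7)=[0, 1, 2, 3, 4, 6, 7, 5]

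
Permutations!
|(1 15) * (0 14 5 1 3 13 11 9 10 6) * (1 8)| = |(0 14 5 8 1 15 3 13 11 9 10 6)| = 12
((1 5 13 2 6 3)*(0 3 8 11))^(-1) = (0 11 8 6 2 13 5 1 3)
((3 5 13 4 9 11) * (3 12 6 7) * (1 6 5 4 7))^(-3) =((1 6)(3 4 9 11 12 5 13 7))^(-3) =(1 6)(3 5 9 7 12 4 13 11)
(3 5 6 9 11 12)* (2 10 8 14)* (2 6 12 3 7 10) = (3 5 12 7 10 8 14 6 9 11) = [0, 1, 2, 5, 4, 12, 9, 10, 14, 11, 8, 3, 7, 13, 6]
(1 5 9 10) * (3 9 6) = (1 5 6 3 9 10) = [0, 5, 2, 9, 4, 6, 3, 7, 8, 10, 1]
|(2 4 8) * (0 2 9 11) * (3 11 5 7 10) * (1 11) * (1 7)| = |(0 2 4 8 9 5 1 11)(3 7 10)| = 24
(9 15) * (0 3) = [3, 1, 2, 0, 4, 5, 6, 7, 8, 15, 10, 11, 12, 13, 14, 9] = (0 3)(9 15)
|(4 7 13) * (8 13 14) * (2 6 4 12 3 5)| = |(2 6 4 7 14 8 13 12 3 5)| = 10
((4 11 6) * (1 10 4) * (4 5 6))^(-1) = ((1 10 5 6)(4 11))^(-1) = (1 6 5 10)(4 11)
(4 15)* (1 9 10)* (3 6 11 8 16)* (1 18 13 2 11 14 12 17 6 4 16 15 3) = [0, 9, 11, 4, 3, 5, 14, 7, 15, 10, 18, 8, 17, 2, 12, 16, 1, 6, 13] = (1 9 10 18 13 2 11 8 15 16)(3 4)(6 14 12 17)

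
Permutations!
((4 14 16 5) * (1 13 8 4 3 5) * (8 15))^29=(1 13 15 8 4 14 16)(3 5)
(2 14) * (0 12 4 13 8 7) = (0 12 4 13 8 7)(2 14) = [12, 1, 14, 3, 13, 5, 6, 0, 7, 9, 10, 11, 4, 8, 2]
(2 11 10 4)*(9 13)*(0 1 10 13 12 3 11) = [1, 10, 0, 11, 2, 5, 6, 7, 8, 12, 4, 13, 3, 9] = (0 1 10 4 2)(3 11 13 9 12)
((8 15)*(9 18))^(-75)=((8 15)(9 18))^(-75)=(8 15)(9 18)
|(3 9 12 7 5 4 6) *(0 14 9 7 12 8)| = 20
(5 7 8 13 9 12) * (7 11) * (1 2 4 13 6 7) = (1 2 4 13 9 12 5 11)(6 7 8) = [0, 2, 4, 3, 13, 11, 7, 8, 6, 12, 10, 1, 5, 9]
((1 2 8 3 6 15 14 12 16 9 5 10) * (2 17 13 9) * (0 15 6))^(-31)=((0 15 14 12 16 2 8 3)(1 17 13 9 5 10))^(-31)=(0 15 14 12 16 2 8 3)(1 10 5 9 13 17)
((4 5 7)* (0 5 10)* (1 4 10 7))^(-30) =(10)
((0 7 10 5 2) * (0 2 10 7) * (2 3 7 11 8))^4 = (2 8 11 7 3)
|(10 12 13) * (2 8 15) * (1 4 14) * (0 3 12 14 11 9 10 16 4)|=33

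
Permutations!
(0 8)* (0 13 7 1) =(0 8 13 7 1) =[8, 0, 2, 3, 4, 5, 6, 1, 13, 9, 10, 11, 12, 7]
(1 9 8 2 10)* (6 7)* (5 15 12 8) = (1 9 5 15 12 8 2 10)(6 7) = [0, 9, 10, 3, 4, 15, 7, 6, 2, 5, 1, 11, 8, 13, 14, 12]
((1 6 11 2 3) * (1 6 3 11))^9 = (2 11)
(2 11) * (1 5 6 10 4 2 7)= [0, 5, 11, 3, 2, 6, 10, 1, 8, 9, 4, 7]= (1 5 6 10 4 2 11 7)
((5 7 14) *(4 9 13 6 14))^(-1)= (4 7 5 14 6 13 9)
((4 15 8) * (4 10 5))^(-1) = (4 5 10 8 15)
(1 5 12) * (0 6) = (0 6)(1 5 12) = [6, 5, 2, 3, 4, 12, 0, 7, 8, 9, 10, 11, 1]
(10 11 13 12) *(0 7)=[7, 1, 2, 3, 4, 5, 6, 0, 8, 9, 11, 13, 10, 12]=(0 7)(10 11 13 12)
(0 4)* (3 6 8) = (0 4)(3 6 8) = [4, 1, 2, 6, 0, 5, 8, 7, 3]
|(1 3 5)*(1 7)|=|(1 3 5 7)|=4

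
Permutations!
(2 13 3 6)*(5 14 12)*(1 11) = [0, 11, 13, 6, 4, 14, 2, 7, 8, 9, 10, 1, 5, 3, 12] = (1 11)(2 13 3 6)(5 14 12)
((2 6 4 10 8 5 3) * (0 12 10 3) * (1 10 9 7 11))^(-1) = (0 5 8 10 1 11 7 9 12)(2 3 4 6)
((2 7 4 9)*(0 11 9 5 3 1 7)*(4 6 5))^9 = (0 11 9 2)(1 3 5 6 7)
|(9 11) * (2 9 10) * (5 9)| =|(2 5 9 11 10)| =5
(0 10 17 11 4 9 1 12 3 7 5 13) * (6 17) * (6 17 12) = [10, 6, 2, 7, 9, 13, 12, 5, 8, 1, 17, 4, 3, 0, 14, 15, 16, 11] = (0 10 17 11 4 9 1 6 12 3 7 5 13)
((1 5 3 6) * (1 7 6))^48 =((1 5 3)(6 7))^48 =(7)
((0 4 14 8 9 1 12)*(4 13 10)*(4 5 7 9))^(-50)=(0 1 7 10)(4 14 8)(5 13 12 9)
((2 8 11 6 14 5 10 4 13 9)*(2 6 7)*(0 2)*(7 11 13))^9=((0 2 8 13 9 6 14 5 10 4 7))^9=(0 4 5 6 13 2 7 10 14 9 8)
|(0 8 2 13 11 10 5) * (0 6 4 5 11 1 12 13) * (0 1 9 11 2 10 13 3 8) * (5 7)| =12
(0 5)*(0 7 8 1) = (0 5 7 8 1) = [5, 0, 2, 3, 4, 7, 6, 8, 1]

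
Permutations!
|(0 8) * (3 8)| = |(0 3 8)| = 3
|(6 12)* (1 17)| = |(1 17)(6 12)| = 2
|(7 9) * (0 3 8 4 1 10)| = |(0 3 8 4 1 10)(7 9)| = 6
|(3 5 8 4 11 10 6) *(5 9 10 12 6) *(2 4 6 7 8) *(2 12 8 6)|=28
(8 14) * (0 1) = [1, 0, 2, 3, 4, 5, 6, 7, 14, 9, 10, 11, 12, 13, 8] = (0 1)(8 14)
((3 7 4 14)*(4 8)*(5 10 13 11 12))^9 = (3 14 4 8 7)(5 12 11 13 10)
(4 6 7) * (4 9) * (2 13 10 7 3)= (2 13 10 7 9 4 6 3)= [0, 1, 13, 2, 6, 5, 3, 9, 8, 4, 7, 11, 12, 10]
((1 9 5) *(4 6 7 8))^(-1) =(1 5 9)(4 8 7 6)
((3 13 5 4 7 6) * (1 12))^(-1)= ((1 12)(3 13 5 4 7 6))^(-1)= (1 12)(3 6 7 4 5 13)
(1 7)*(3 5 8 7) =(1 3 5 8 7) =[0, 3, 2, 5, 4, 8, 6, 1, 7]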